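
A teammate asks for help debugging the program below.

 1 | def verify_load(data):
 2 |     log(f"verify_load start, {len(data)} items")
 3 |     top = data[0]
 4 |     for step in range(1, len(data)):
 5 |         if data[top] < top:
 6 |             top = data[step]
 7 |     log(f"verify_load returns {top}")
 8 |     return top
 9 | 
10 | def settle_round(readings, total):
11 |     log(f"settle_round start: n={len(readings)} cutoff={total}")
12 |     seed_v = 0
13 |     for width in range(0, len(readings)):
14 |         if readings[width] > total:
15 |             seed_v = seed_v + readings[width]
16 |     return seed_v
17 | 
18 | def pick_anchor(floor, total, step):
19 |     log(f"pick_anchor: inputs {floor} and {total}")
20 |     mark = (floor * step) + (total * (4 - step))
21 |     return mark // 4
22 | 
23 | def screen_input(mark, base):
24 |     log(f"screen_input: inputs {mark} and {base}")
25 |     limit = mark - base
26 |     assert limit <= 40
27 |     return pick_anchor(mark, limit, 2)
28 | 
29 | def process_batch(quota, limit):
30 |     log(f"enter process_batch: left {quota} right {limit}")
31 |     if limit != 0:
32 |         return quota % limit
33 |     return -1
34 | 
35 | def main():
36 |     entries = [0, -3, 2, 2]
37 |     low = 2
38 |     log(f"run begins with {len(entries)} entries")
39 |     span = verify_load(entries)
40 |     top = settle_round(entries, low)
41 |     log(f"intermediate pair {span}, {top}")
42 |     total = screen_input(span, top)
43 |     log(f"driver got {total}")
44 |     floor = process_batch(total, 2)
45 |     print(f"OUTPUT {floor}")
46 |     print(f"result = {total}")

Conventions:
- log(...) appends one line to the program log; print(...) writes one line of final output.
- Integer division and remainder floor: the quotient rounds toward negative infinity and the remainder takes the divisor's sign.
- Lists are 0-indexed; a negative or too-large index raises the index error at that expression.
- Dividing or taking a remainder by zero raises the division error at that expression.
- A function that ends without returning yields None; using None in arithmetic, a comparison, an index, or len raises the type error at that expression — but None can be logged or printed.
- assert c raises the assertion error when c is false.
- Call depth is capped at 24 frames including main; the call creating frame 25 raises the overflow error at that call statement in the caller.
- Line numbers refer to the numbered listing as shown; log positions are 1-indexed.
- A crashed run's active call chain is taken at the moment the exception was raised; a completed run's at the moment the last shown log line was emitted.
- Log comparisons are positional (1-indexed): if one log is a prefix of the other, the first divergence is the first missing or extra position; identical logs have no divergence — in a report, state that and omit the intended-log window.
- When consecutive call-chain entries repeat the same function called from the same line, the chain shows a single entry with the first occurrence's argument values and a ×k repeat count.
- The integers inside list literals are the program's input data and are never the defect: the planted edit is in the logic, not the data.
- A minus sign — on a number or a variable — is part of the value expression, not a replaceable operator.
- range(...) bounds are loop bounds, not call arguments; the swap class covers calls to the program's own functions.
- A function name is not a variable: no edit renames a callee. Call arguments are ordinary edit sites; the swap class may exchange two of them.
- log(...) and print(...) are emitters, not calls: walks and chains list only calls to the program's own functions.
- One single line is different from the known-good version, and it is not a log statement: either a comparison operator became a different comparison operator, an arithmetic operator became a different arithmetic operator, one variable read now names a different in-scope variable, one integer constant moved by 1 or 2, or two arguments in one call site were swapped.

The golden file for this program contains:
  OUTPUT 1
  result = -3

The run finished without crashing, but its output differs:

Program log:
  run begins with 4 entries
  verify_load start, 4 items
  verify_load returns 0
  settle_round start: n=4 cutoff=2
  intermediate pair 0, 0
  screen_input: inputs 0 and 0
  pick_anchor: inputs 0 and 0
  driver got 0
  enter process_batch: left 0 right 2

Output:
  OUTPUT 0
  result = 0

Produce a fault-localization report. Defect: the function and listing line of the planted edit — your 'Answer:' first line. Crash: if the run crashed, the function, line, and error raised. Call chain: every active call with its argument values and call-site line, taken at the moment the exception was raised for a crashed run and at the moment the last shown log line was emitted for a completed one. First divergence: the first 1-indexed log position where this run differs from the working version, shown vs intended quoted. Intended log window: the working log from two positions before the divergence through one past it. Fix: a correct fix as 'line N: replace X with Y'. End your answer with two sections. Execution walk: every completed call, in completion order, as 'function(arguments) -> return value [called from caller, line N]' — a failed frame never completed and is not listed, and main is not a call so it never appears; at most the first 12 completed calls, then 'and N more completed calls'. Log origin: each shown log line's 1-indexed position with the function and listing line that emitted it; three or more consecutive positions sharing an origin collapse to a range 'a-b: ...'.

Answer: the defect is in verify_load at line 5.
The tell: The log first diverges at position 3: the faulty run prints 'verify_load returns 0' where the working version prints 'verify_load returns -3'.
Call chain: main -> process_batch(0, 2) (called at line 44).
First divergence: position 3 — shown 'verify_load returns 0', intended 'verify_load returns -3'.
Intended log window:
  1: run begins with 4 entries
  2: verify_load start, 4 items
  3: verify_load returns -3
  4: settle_round start: n=4 cutoff=2
Execution walk:
  verify_load([0, -3, 2, 2]) -> 0  [called from main, line 39]
  settle_round([0, -3, 2, 2], 2) -> 0  [called from main, line 40]
  pick_anchor(0, 0, 2) -> 0  [called from screen_input, line 27]
  screen_input(0, 0) -> 0  [called from main, line 42]
  process_batch(0, 2) -> 0  [called from main, line 44]
Log origins:
  1: from main, line 38
  2: from verify_load, line 2
  3: from verify_load, line 7
  4: from settle_round, line 11
  5: from main, line 41
  6: from screen_input, line 24
  7: from pick_anchor, line 19
  8: from main, line 43
  9: from process_batch, line 30
A correct fix: line 5: replace `data[top]` with `data[step]`.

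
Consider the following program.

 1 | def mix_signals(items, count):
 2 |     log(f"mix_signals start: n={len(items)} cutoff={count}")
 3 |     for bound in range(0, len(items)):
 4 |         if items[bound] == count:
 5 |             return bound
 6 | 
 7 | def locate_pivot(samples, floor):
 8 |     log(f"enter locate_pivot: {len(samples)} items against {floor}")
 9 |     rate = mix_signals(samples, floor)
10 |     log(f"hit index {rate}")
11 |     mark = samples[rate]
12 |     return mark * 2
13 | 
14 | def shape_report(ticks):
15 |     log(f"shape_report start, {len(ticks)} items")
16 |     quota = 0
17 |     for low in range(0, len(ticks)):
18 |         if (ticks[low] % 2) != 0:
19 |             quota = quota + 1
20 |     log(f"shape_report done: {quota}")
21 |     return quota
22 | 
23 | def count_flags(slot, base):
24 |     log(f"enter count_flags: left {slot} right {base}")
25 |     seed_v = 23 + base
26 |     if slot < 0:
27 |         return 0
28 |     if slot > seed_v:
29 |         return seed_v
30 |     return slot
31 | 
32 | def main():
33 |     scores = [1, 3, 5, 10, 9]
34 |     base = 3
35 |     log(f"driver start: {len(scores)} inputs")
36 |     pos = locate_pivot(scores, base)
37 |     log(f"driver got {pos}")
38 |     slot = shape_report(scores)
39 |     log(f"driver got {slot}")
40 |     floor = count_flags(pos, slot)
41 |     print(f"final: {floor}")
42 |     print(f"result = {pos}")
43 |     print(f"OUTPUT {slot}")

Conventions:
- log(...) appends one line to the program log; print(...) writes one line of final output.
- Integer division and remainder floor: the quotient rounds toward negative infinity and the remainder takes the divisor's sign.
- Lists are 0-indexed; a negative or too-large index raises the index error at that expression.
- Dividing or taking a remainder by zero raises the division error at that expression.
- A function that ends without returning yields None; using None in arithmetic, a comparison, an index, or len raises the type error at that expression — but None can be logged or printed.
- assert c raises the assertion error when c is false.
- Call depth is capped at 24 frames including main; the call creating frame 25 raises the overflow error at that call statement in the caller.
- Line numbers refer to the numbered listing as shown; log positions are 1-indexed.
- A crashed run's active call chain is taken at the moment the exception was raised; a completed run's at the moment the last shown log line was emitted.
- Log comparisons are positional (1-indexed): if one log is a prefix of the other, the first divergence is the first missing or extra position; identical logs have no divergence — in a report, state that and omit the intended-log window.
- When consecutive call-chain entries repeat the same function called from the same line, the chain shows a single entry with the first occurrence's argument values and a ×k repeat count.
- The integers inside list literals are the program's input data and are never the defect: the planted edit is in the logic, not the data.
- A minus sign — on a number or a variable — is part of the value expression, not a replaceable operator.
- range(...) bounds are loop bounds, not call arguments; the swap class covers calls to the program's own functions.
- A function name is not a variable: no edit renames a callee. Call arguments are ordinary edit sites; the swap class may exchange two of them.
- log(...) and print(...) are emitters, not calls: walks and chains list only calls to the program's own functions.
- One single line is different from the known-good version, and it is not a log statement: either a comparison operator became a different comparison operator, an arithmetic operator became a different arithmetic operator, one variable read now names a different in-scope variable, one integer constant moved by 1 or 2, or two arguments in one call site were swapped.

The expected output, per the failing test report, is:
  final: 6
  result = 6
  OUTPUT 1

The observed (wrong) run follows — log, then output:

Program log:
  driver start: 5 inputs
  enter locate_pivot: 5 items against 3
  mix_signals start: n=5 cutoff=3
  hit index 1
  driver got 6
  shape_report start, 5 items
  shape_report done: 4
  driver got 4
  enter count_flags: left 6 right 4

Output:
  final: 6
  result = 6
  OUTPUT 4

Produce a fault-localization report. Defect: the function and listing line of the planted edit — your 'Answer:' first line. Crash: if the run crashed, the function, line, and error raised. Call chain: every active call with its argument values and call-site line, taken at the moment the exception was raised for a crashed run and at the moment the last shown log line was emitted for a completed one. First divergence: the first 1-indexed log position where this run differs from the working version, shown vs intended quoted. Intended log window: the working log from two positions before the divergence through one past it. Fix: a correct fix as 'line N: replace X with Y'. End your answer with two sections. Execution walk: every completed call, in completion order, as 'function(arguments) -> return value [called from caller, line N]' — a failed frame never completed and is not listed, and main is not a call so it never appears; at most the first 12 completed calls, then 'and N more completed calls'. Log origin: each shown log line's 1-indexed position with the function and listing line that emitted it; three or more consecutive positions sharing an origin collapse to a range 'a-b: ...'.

Answer: the defect is in shape_report at line 18.
Key observation: The log first diverges at position 7: the faulty run prints 'shape_report done: 4' where the working version prints 'shape_report done: 1'.
Call chain: main -> count_flags(6, 4) (called at line 40).
First divergence: position 7; shown 'shape_report done: 4' vs intended 'shape_report done: 1'.
Intended log window:
  5: driver got 6
  6: shape_report start, 5 items
  7: shape_report done: 1
  8: driver got 1
Execution walk:
  mix_signals([1, 3, 5, 10, 9], 3) -> 1  [called from locate_pivot, line 9]
  locate_pivot([1, 3, 5, 10, 9], 3) -> 6  [called from main, line 36]
  shape_report([1, 3, 5, 10, 9]) -> 4  [called from main, line 38]
  count_flags(6, 4) -> 6  [called from main, line 40]
Origin of each log line:
  1: logged in main at line 35
  2: logged in locate_pivot at line 8
  3: logged in mix_signals at line 2
  4: logged in locate_pivot at line 10
  5: logged in main at line 37
  6: logged in shape_report at line 15
  7: logged in shape_report at line 20
  8: logged in main at line 39
  9: logged in count_flags at line 24
A correct fix: line 18: replace `!=` with `==`.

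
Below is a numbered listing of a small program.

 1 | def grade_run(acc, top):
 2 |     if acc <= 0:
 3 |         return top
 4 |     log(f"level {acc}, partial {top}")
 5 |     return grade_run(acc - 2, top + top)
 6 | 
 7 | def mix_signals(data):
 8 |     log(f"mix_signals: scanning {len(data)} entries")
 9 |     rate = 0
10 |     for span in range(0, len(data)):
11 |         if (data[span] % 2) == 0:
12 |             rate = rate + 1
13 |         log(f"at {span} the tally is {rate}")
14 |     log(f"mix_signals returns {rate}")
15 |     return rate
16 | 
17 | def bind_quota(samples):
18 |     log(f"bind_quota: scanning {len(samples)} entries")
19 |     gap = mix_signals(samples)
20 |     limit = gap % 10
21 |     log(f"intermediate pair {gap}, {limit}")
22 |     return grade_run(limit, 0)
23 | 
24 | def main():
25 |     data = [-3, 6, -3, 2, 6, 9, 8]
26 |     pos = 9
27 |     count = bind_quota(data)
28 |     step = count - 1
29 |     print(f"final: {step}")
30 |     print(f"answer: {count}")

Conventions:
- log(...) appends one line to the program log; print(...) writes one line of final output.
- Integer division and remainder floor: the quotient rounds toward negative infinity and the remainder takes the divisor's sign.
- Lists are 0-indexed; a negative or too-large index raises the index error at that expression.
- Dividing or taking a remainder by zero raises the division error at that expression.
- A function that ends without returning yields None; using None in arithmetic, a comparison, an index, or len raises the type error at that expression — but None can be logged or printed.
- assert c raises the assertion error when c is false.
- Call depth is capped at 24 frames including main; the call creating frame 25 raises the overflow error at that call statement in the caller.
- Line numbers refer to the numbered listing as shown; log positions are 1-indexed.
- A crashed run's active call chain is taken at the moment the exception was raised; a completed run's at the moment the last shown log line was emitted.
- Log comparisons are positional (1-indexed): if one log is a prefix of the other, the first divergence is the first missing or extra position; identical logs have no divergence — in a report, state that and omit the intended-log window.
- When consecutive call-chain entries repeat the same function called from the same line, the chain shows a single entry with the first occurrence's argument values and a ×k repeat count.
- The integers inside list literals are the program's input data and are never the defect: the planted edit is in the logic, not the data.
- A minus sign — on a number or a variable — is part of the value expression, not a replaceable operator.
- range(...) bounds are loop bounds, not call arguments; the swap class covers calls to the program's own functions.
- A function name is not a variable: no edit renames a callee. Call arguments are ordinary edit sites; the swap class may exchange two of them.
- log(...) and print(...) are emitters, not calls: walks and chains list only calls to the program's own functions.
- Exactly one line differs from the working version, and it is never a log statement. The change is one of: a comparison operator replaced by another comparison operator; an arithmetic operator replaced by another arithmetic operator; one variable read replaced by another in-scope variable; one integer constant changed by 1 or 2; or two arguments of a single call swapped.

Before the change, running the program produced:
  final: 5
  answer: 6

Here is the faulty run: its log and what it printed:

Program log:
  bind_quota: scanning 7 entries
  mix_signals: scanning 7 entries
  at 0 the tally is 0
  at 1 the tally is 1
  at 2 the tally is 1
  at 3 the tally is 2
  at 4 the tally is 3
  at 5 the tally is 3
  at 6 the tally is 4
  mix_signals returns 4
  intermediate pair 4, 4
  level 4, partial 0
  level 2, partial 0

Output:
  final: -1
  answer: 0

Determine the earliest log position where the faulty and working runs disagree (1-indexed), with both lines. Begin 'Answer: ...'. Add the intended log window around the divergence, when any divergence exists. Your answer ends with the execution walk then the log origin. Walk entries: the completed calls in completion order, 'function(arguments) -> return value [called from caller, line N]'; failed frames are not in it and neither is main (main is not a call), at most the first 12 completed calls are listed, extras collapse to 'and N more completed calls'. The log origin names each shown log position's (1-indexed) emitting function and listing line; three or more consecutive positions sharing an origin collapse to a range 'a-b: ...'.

Answer: at position 13 the run shows 'level 2, partial 0' where the working version logs 'level 2, partial 4'.
Intended log window:
  11: intermediate pair 4, 4
  12: level 4, partial 0
  13: level 2, partial 4
Execution walk:
  mix_signals([-3, 6, -3, 2, 6, 9, 8]) -> 4  [called from bind_quota, line 19]
  grade_run(0, 0) -> 0  [called from grade_run, line 5]
  grade_run(2, 0) -> 0  [called from grade_run, line 5]
  grade_run(4, 0) -> 0  [called from bind_quota, line 22]
  bind_quota([-3, 6, -3, 2, 6, 9, 8]) -> 0  [called from main, line 27]
Origin of each log line:
  1: logged in bind_quota at line 18
  2: logged in mix_signals at line 8
  3-9: logged in mix_signals at line 13
  10: logged in mix_signals at line 14
  11: logged in bind_quota at line 21
  12: logged in grade_run at line 4
  13: logged in grade_run at line 4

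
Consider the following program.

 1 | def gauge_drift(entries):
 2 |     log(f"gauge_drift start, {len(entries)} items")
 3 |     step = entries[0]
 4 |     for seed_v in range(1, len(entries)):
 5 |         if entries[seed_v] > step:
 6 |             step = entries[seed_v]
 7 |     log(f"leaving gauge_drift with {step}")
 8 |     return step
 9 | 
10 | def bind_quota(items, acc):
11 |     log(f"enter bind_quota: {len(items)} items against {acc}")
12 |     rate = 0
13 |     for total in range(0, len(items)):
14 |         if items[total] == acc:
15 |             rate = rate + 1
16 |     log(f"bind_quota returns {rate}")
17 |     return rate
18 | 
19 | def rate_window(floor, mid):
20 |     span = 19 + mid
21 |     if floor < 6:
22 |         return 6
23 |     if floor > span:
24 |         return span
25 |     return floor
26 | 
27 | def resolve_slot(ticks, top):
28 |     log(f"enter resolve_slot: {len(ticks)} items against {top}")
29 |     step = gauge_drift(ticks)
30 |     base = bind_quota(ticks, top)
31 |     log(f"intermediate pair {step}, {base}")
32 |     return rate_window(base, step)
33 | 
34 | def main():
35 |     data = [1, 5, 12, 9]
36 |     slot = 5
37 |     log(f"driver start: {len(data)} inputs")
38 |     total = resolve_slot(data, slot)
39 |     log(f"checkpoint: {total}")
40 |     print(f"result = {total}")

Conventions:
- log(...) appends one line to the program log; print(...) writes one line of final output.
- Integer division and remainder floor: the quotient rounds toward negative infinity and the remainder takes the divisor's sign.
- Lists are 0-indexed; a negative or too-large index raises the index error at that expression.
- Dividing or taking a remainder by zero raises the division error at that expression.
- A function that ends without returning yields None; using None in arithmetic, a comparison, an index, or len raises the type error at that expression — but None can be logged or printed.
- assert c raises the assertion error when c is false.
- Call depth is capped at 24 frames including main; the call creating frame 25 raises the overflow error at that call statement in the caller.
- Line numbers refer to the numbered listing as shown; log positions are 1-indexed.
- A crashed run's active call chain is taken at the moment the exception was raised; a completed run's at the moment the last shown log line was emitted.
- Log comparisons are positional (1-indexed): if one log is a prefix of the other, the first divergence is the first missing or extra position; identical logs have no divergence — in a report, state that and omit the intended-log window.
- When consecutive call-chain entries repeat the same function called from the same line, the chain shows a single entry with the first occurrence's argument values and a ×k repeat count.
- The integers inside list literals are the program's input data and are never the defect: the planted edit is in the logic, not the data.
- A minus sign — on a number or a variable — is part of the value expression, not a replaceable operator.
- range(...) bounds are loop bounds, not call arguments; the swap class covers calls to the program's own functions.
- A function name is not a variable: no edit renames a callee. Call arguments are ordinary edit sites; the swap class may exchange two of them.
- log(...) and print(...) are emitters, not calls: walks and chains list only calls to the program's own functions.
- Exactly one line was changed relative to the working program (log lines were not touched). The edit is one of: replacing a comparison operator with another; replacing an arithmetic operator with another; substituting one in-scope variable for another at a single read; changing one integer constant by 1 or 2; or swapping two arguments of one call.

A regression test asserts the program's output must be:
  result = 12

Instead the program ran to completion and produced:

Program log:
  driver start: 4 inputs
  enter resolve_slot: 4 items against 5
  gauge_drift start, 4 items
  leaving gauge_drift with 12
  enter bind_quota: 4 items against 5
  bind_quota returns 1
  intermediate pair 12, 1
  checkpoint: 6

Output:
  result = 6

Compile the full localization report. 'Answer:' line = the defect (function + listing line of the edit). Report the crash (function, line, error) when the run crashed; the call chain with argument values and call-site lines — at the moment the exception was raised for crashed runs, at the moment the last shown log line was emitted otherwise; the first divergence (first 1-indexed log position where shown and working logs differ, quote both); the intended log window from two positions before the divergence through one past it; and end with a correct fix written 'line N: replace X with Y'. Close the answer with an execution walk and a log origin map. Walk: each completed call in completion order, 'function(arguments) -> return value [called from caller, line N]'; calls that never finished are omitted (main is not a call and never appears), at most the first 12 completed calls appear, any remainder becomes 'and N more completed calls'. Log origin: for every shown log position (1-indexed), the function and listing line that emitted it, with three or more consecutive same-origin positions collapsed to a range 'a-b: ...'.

Answer: the defect is in resolve_slot at line 32.
Key observation: The log first diverges at position 8: the faulty run prints 'checkpoint: 6' where the working version prints 'checkpoint: 12'.
Call chain: main.
First divergence: position 8 — shown 'checkpoint: 6', intended 'checkpoint: 12'.
Intended log window:
  6: bind_quota returns 1
  7: intermediate pair 12, 1
  8: checkpoint: 12
Execution walk:
  gauge_drift([1, 5, 12, 9]) -> 12  [called from resolve_slot, line 29]
  bind_quota([1, 5, 12, 9], 5) -> 1  [called from resolve_slot, line 30]
  rate_window(1, 12) -> 6  [called from resolve_slot, line 32]
  resolve_slot([1, 5, 12, 9], 5) -> 6  [called from main, line 38]
Log origins:
  1: emitted by main (line 37)
  2: emitted by resolve_slot (line 28)
  3: emitted by gauge_drift (line 2)
  4: emitted by gauge_drift (line 7)
  5: emitted by bind_quota (line 11)
  6: emitted by bind_quota (line 16)
  7: emitted by resolve_slot (line 31)
  8: emitted by main (line 39)
A correct fix: line 32: replace `rate_window(base, step)` with `rate_window(step, base)`.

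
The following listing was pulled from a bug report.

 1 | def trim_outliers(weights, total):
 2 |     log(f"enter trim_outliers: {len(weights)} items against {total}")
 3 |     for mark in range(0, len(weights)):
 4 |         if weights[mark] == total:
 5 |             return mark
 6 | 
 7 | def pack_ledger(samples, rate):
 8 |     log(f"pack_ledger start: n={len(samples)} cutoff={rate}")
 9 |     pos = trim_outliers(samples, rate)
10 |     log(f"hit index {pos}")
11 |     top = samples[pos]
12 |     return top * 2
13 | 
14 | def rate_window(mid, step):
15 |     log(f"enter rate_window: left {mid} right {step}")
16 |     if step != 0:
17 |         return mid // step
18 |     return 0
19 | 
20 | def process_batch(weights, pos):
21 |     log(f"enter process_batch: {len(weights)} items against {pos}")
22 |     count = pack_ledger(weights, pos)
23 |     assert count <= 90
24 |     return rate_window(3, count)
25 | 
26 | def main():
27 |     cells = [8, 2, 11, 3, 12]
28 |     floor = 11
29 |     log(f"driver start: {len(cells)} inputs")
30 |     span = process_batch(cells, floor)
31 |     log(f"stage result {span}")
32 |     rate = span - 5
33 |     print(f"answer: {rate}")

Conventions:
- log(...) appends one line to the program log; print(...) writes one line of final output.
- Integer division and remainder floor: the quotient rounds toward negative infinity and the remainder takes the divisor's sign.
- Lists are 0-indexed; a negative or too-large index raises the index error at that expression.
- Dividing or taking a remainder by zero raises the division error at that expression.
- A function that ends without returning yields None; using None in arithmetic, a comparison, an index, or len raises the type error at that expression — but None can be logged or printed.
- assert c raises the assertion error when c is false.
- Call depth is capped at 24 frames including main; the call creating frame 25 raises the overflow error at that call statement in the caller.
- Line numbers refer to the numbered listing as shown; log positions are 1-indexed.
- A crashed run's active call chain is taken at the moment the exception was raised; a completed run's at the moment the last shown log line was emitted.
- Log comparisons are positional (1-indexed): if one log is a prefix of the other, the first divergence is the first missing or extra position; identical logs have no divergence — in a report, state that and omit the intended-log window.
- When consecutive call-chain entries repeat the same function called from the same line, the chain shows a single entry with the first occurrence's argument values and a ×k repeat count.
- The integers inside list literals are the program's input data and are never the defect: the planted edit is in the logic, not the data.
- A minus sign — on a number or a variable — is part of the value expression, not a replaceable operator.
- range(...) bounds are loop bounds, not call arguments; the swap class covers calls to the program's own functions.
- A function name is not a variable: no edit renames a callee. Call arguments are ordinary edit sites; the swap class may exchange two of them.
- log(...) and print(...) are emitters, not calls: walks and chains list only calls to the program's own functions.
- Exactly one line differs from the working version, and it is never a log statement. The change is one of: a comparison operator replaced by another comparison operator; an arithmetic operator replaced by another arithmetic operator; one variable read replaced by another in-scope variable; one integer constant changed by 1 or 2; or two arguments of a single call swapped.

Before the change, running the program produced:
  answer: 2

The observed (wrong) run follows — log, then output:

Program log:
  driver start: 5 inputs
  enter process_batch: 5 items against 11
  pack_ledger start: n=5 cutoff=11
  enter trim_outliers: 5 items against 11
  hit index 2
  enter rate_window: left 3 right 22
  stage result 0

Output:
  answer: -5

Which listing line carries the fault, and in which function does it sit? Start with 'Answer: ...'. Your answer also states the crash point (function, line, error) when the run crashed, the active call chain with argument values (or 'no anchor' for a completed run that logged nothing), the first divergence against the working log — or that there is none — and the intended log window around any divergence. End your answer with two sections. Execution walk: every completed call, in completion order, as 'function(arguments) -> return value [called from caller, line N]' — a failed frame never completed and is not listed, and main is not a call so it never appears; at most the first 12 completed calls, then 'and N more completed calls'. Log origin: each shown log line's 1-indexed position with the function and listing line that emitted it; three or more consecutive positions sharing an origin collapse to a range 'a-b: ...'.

Answer: the defect is in process_batch at line 24.
Key fact: Log line 6 is where behavior first shows: 'enter rate_window: left 3 right 22' appears instead of 'enter rate_window: left 22 right 3'.
Call chain: main.
First divergence: position 6 — the shown line 'enter rate_window: left 3 right 22' should read 'enter rate_window: left 22 right 3'.
Intended log window:
  4: enter trim_outliers: 5 items against 11
  5: hit index 2
  6: enter rate_window: left 22 right 3
  7: stage result 7
Execution walk:
  trim_outliers([8, 2, 11, 3, 12], 11) -> 2  [called from pack_ledger, line 9]
  pack_ledger([8, 2, 11, 3, 12], 11) -> 22  [called from process_batch, line 22]
  rate_window(3, 22) -> 0  [called from process_batch, line 24]
  process_batch([8, 2, 11, 3, 12], 11) -> 0  [called from main, line 30]
Log line origins:
  1: from main, line 29
  2: from process_batch, line 21
  3: from pack_ledger, line 8
  4: from trim_outliers, line 2
  5: from pack_ledger, line 10
  6: from rate_window, line 15
  7: from main, line 31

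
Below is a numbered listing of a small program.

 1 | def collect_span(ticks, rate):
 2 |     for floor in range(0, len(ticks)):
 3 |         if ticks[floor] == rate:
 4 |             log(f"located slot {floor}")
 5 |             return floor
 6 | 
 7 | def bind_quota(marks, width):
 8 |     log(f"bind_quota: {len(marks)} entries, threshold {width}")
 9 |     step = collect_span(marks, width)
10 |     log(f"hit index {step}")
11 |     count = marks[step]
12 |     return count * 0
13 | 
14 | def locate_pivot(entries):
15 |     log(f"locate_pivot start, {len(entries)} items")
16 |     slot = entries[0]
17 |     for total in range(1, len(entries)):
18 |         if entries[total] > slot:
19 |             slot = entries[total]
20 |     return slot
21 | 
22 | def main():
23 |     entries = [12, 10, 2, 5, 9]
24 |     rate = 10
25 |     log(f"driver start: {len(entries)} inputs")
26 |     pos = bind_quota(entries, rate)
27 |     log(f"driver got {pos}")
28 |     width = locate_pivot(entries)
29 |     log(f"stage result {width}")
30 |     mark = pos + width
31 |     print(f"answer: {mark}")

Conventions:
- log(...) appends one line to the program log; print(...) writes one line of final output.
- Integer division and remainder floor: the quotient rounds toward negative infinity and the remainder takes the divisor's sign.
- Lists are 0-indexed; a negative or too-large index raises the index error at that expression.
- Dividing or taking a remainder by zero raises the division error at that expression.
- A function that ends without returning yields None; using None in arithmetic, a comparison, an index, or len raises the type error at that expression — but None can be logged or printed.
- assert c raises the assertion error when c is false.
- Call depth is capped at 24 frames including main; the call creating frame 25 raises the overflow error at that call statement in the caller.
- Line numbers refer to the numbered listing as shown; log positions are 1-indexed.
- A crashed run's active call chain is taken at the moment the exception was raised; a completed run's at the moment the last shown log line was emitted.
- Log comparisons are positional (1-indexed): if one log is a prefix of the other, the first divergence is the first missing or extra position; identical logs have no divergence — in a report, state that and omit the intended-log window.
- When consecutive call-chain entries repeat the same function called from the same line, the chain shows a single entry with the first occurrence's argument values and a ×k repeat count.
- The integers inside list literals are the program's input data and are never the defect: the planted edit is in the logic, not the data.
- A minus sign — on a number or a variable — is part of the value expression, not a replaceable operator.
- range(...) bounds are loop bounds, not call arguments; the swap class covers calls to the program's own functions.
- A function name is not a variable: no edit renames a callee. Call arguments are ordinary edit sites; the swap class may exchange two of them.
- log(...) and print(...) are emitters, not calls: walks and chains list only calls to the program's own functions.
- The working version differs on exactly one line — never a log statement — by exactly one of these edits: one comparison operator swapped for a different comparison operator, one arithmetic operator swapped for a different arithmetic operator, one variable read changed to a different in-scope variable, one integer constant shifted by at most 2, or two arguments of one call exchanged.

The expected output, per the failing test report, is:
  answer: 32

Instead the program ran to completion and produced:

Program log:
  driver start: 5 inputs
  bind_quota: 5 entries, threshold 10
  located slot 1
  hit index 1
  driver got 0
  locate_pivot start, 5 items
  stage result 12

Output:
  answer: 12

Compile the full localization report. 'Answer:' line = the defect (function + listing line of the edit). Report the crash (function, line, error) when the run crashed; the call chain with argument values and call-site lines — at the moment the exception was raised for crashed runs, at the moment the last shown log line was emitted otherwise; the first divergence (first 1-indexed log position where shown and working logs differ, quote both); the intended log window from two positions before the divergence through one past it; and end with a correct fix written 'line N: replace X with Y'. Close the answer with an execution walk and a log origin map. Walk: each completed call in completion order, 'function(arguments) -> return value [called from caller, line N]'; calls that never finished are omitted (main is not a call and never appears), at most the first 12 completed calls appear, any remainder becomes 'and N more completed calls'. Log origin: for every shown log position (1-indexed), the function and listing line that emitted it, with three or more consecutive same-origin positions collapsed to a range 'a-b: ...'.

Answer: the defect is in bind_quota at line 12.
Key fact: Position 5 is the first bad log line: 'driver got 0' should read 'driver got 20'.
Call chain: main.
First divergence: position 5; shown 'driver got 0' vs intended 'driver got 20'.
Intended log window:
  3: located slot 1
  4: hit index 1
  5: driver got 20
  6: locate_pivot start, 5 items
Execution walk:
  collect_span([12, 10, 2, 5, 9], 10) -> 1  [called from bind_quota, line 9]
  bind_quota([12, 10, 2, 5, 9], 10) -> 0  [called from main, line 26]
  locate_pivot([12, 10, 2, 5, 9]) -> 12  [called from main, line 28]
Log origins:
  1 — main, line 25
  2 — bind_quota, line 8
  3 — collect_span, line 4
  4 — bind_quota, line 10
  5 — main, line 27
  6 — locate_pivot, line 15
  7 — main, line 29
A correct fix: line 12: replace `0` with `2`.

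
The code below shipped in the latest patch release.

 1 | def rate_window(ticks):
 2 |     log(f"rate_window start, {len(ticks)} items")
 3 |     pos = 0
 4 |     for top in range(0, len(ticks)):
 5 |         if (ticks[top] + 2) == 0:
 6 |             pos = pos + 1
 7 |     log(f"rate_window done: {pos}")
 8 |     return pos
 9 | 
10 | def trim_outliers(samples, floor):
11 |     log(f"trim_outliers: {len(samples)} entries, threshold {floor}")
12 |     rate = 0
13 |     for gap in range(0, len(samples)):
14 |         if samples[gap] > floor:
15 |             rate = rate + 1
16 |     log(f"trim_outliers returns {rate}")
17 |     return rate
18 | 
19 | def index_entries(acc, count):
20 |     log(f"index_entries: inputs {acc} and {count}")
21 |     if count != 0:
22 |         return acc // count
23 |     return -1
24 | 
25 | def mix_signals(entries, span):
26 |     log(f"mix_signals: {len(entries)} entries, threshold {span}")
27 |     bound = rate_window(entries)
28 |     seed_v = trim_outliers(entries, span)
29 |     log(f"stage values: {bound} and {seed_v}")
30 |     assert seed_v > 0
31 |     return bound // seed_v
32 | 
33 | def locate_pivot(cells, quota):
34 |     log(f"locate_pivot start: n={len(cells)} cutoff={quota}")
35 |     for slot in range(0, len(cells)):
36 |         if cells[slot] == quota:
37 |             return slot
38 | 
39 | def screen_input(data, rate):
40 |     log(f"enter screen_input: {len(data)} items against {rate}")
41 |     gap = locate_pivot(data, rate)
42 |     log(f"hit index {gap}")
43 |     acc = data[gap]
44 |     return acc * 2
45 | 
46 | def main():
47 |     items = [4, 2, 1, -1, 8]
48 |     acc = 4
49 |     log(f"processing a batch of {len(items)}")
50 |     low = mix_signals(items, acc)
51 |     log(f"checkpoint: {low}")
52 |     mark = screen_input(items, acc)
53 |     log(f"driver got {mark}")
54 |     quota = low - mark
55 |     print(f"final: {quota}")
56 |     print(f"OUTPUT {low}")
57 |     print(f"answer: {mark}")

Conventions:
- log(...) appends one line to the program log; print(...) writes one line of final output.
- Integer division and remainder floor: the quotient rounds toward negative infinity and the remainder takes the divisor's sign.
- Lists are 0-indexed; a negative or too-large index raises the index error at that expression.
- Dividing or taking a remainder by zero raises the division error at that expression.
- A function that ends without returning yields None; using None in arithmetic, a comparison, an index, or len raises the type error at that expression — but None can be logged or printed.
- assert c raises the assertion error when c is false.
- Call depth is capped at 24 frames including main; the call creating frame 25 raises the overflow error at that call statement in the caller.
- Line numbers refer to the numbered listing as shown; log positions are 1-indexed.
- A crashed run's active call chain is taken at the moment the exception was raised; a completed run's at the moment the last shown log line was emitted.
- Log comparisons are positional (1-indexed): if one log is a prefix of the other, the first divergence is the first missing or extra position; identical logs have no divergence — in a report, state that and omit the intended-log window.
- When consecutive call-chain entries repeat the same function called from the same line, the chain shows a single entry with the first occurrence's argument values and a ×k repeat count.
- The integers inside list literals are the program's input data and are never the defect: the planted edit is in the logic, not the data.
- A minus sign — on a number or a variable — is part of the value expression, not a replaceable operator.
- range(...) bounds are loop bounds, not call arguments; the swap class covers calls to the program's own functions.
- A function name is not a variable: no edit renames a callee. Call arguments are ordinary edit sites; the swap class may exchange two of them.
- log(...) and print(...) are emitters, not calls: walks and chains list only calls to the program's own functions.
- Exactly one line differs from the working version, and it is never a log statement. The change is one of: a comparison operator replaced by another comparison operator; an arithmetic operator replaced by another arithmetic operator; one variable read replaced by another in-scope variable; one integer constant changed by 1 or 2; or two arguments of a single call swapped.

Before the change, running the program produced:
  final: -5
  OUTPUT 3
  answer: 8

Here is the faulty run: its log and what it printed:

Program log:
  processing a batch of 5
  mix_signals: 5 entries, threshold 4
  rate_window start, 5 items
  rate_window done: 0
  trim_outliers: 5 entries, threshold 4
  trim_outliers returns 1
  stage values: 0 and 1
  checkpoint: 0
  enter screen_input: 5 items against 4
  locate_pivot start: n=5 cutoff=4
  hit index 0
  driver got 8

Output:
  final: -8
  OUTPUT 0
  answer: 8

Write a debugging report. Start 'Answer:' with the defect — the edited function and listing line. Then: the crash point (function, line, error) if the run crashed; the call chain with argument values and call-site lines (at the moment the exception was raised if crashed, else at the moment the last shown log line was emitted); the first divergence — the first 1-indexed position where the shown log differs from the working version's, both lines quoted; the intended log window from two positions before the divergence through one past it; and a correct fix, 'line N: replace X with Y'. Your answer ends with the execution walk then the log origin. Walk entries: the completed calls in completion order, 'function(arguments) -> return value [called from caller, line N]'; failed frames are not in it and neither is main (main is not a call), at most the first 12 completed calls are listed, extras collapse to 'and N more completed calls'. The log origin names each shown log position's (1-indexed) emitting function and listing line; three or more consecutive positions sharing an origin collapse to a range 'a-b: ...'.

Answer: the defect is in rate_window at line 5.
The tell: The earliest visible damage is log position 4 — 'rate_window done: 0' rather than the intended 'rate_window done: 3'.
Call chain: main.
First divergence: at position 4 the run shows 'rate_window done: 0' where the working version logs 'rate_window done: 3'.
Intended log window:
  2: mix_signals: 5 entries, threshold 4
  3: rate_window start, 5 items
  4: rate_window done: 3
  5: trim_outliers: 5 entries, threshold 4
Execution walk:
  rate_window([4, 2, 1, -1, 8]) -> 0  [called from mix_signals, line 27]
  trim_outliers([4, 2, 1, -1, 8], 4) -> 1  [called from mix_signals, line 28]
  mix_signals([4, 2, 1, -1, 8], 4) -> 0  [called from main, line 50]
  locate_pivot([4, 2, 1, -1, 8], 4) -> 0  [called from screen_input, line 41]
  screen_input([4, 2, 1, -1, 8], 4) -> 8  [called from main, line 52]
Origin of each log line:
  1: logged in main at line 49
  2: logged in mix_signals at line 26
  3: logged in rate_window at line 2
  4: logged in rate_window at line 7
  5: logged in trim_outliers at line 11
  6: logged in trim_outliers at line 16
  7: logged in mix_signals at line 29
  8: logged in main at line 51
  9: logged in screen_input at line 40
  10: logged in locate_pivot at line 34
  11: logged in screen_input at line 42
  12: logged in main at line 53
A correct fix: line 5: replace `+` with `%`.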